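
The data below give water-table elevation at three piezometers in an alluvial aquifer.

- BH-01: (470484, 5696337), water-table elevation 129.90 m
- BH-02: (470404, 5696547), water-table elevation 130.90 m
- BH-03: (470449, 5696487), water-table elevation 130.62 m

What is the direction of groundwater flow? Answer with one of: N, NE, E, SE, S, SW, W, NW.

Taking BH-01 as reference: BH-02−BH-01 = (-80, 210, +1.00); BH-03−BH-01 = (-35, 150, +0.72).
Determinant of the coordinate differences = (-80)·150 − (-35)·210 = -4650.
∂h/∂x = [(+1.00)·150 − (+0.72)·210] / -4650 = +0.0002581
∂h/∂y = [(-80)·(+0.72) − (-35)·(+1.00)] / -4650 = +0.004860
Flow = −∇h = (-0.0002581 east, -0.004860 north), which points south.

S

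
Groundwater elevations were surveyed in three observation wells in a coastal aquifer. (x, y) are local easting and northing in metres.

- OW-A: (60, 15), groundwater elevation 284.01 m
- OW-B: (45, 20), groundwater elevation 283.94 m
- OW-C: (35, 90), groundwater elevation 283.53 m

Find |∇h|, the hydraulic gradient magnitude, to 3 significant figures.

0.00615

With h = a·x + b·y + c and OW-A as origin, the differences give:
  (-15)·a + 5·b = -0.07
  (-25)·a + 75·b = -0.48
Eliminate b (×75 and ×5, subtract): -1000·a = -2.850 → a = ∂h/∂x = +0.002850
Back-substitute: b = ∂h/∂y = -0.005450.
|∇h| = √(0.002850² + -0.005450²) = 0.00615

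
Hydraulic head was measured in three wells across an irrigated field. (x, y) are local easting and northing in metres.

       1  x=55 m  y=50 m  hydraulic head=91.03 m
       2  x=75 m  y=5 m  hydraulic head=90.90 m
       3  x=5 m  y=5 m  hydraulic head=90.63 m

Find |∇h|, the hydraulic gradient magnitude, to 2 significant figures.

With h = a·x + b·y + c and 1 as origin, the differences give:
  20·a + (-45)·b = -0.13
  (-50)·a + (-45)·b = -0.40
Eliminate b (×(-45) and ×(-45), subtract): -3150·a = -12.150 → a = ∂h/∂x = +0.003857
Back-substitute: b = ∂h/∂y = +0.004603.
|∇h| = √(0.003857² + 0.004603²) = 0.006005

0.0060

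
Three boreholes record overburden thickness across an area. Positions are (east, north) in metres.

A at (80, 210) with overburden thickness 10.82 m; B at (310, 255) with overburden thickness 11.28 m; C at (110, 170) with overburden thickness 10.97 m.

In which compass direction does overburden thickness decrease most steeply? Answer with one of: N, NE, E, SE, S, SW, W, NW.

Differences from A: to B (Δx, Δy, Δh) = (230, 45, +0.46); to C = (30, -40, +0.15).
Solve a·Δx + b·Δy = Δd: det = 230·(-40) − 30·45 = -10550.
∂d/∂x = [(+0.46)·(-40) − (+0.15)·45] / -10550 = +0.002384
∂d/∂y = [230·(+0.15) − 30·(+0.46)] / -10550 = -0.001962
Steepest decrease is along −∇f = (-0.002384 E, +0.001962 N) → northwest.

NW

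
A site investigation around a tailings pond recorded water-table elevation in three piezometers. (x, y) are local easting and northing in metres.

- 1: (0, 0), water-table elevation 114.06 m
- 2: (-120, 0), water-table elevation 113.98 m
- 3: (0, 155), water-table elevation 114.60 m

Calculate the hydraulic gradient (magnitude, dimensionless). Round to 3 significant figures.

0.00355

∂h/∂x = (113.98 − 114.06) / (-120 − 0) = +0.0006667
∂h/∂y = (114.60 − 114.06) / (155 − 0) = +0.003484
|∇h| = √(0.0006667² + 0.003484²) = 0.003547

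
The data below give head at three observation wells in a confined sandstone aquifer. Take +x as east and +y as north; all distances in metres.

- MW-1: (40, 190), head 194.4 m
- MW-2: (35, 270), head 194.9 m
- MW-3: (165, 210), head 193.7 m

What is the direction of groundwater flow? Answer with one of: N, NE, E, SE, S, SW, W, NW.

With h = a·x + b·y + c and MW-1 as origin, the differences give:
  (-5)·a + 80·b = +0.5
  125·a + 20·b = -0.7
Eliminate b (×20 and ×80, subtract): -10100·a = 66.00 → a = ∂h/∂x = -0.006535
Back-substitute: b = ∂h/∂y = +0.005842.
Flow = −∇h = (+0.006535 east, -0.005842 north), which points southeast.

SE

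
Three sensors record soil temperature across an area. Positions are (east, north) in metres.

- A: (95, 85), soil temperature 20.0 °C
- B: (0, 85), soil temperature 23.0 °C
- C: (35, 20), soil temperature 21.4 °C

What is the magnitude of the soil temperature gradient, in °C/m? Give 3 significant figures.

0.0325 °C/m

Differences from A: to B (Δx, Δy, Δh) = (-95, 0, +3.0); to C = (-60, -65, +1.4).
Determinant of the coordinate differences = (-95)·(-65) − (-60)·0 = 6175.
∂T/∂x = [(+3.0)·(-65) − (+1.4)·0] / 6175 = -0.03158
∂T/∂y = [(-95)·(+1.4) − (-60)·(+3.0)] / 6175 = +0.007611
|∇f| = √(-0.03158² + 0.007611²) = 0.03248 °C/m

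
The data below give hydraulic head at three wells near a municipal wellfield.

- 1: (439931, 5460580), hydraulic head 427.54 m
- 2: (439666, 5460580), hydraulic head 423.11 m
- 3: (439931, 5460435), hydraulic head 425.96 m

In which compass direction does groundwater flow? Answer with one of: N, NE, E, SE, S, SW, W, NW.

∂h/∂x = (423.11 − 427.54) / (439666 − 439931) = +0.01672
∂h/∂y = (425.96 − 427.54) / (5460435 − 5460580) = +0.01090
Flow = −∇h = (-0.01672 east, -0.01090 north), which points southwest.

SW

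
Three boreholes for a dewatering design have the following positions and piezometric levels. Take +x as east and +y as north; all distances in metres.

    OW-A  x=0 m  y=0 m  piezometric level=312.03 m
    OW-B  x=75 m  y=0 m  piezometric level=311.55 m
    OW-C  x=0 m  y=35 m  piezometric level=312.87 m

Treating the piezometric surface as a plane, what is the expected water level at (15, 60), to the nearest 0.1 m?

313.4 m

∂h/∂x = (311.55 − 312.03) / (75 − 0) = -0.006400
∂h/∂y = (312.87 − 312.03) / (35 − 0) = +0.02400
h(15, 60) = 312.03 + (-0.006400)·(15) + (+0.02400)·(60) = 312.03 -0.096 +1.440 = 313.374 m.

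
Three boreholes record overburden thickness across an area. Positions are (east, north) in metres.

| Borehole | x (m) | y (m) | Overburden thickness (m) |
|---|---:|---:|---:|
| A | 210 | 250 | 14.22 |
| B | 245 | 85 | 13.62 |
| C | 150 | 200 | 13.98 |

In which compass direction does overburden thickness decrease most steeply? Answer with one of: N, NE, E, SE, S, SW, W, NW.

S

Three-point gradient (reference A): Δ to B = (35, -165, -0.60), Δ to C = (-60, -50, -0.24).
∂d/∂x = +0.0008240, ∂d/∂y = +0.003811 (det = -11650).
Steepest decrease is along −∇f = (-0.0008240 E, -0.003811 N) → south.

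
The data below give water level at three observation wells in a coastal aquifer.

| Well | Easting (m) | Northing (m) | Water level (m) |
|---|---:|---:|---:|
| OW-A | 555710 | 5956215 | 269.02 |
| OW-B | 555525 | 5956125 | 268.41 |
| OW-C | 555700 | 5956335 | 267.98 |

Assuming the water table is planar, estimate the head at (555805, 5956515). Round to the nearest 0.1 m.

Differences from OW-A: to OW-B (Δx, Δy, Δh) = (-185, -90, -0.61); to OW-C = (-10, 120, -1.04).
Determinant of the coordinate differences = (-185)·120 − (-10)·(-90) = -23100.
∂h/∂x = [(-0.61)·120 − (-1.04)·(-90)] / -23100 = +0.007221
∂h/∂y = [(-185)·(-1.04) − (-10)·(-0.61)] / -23100 = -0.008065
h(555805, 5956515) = 269.02 + (+0.007221)·(95) + (-0.008065)·(300) = 269.02 +0.686 -2.419 = 267.286 m.

267.3 m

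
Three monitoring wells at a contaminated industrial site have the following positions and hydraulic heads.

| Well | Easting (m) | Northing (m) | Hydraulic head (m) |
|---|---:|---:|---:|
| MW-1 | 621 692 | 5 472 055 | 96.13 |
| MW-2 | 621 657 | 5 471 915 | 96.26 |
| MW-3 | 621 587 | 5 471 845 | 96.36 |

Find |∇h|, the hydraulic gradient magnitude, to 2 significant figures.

0.0010

Differences from MW-1: to MW-2 (Δx, Δy, Δh) = (-35, -140, +0.13); to MW-3 = (-105, -210, +0.23).
Solve a·Δx + b·Δy = Δh: det = (-35)·(-210) − (-105)·(-140) = -7350.
∂h/∂x = [(+0.13)·(-210) − (+0.23)·(-140)] / -7350 = -0.0006667
∂h/∂y = [(-35)·(+0.23) − (-105)·(+0.13)] / -7350 = -0.0007619
|∇h| = √(-0.0006667² + -0.0007619²) = 0.001012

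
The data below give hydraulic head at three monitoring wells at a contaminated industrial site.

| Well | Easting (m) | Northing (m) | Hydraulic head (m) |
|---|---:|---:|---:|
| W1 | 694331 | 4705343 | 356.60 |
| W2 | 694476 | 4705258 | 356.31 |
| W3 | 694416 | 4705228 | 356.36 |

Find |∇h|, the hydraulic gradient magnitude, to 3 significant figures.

0.00174

Taking W1 as reference: W2−W1 = (145, -85, -0.29); W3−W1 = (85, -115, -0.24).
Solve a·Δx + b·Δy = Δh: det = 145·(-115) − 85·(-85) = -9450.
∂h/∂x = [(-0.29)·(-115) − (-0.24)·(-85)] / -9450 = -0.001370
∂h/∂y = [145·(-0.24) − 85·(-0.29)] / -9450 = +0.001074
|∇h| = √(-0.001370² + 0.001074²) = 0.001741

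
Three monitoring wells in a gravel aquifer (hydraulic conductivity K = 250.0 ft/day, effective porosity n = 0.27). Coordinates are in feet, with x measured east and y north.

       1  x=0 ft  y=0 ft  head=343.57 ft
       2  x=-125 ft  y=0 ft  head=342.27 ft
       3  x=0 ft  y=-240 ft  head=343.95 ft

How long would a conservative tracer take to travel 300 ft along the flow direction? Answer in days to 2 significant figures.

∂h/∂x = (342.27 − 343.57) / (-125 − 0) = +0.01040
∂h/∂y = (343.95 − 343.57) / (-240 − 0) = -0.001583
|∇h| = √(0.01040² + -0.001583²) = 0.01052
Seepage velocity v = K·i/n = 250.0 × 0.01052 / 0.27 = 9.741 ft/day.
t = 300 / 9.741 = 30.8 days.

31 days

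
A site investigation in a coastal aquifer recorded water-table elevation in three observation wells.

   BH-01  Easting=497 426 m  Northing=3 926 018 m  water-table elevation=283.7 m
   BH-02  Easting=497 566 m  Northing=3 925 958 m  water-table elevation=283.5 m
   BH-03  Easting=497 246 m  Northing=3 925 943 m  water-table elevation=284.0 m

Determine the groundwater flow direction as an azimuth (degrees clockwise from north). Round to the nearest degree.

Three-point gradient (reference BH-01): Δ to BH-02 = (140, -60, -0.2), Δ to BH-03 = (-180, -75, +0.3).
∂h/∂x = -0.001549, ∂h/∂y = -0.0002817 (det = -21300).
Flow direction (−∇h) has components (+0.001549 E, +0.0002817 N).
Azimuth = atan2(E, N) = atan2(+0.001549, +0.0002817) = 79.7° ≈ 080°.

080°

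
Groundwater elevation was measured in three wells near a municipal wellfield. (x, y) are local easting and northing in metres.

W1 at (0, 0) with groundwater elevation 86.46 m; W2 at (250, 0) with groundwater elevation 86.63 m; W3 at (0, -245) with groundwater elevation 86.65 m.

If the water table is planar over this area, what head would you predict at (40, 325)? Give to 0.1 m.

86.2 m

∂h/∂x = (86.63 − 86.46) / (250 − 0) = +0.0006800
∂h/∂y = (86.65 − 86.46) / (-245 − 0) = -0.0007755
h(40, 325) = 86.46 + (+0.0006800)·(40) + (-0.0007755)·(325) = 86.46 +0.027 -0.252 = 86.235 m.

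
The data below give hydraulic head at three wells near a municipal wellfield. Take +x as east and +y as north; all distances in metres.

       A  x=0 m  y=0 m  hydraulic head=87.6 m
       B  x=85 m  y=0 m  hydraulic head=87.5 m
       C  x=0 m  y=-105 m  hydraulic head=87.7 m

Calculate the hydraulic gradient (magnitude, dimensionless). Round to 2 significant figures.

0.0015

∂h/∂x = (87.5 − 87.6) / (85 − 0) = -0.001176
∂h/∂y = (87.7 − 87.6) / (-105 − 0) = -0.0009524
|∇h| = √(-0.001176² + -0.0009524²) = 0.001513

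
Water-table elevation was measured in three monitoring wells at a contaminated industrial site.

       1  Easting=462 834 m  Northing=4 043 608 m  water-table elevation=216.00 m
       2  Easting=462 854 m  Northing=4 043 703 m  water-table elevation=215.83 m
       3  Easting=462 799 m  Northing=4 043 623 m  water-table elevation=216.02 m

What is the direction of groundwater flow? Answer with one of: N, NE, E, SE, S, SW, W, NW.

NE

Differences from 1: to 2 (Δx, Δy, Δh) = (20, 95, -0.17); to 3 = (-35, 15, +0.02).
Solve a·Δx + b·Δy = Δh: det = 20·15 − (-35)·95 = 3625.
∂h/∂x = [(-0.17)·15 − (+0.02)·95] / 3625 = -0.001228
∂h/∂y = [20·(+0.02) − (-35)·(-0.17)] / 3625 = -0.001531
Flow = −∇h = (+0.001228 east, +0.001531 north), which points northeast.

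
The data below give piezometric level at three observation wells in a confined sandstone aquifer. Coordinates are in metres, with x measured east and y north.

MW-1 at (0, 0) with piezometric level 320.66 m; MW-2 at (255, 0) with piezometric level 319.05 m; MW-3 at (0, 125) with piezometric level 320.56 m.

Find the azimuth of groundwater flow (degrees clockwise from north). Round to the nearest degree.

083°

∂h/∂x = (319.05 − 320.66) / (255 − 0) = -0.006314
∂h/∂y = (320.56 − 320.66) / (125 − 0) = -0.0008000
Flow direction (−∇h) has components (+0.006314 E, +0.0008000 N).
Azimuth = atan2(E, N) = atan2(+0.006314, +0.0008000) = 82.8° ≈ 083°.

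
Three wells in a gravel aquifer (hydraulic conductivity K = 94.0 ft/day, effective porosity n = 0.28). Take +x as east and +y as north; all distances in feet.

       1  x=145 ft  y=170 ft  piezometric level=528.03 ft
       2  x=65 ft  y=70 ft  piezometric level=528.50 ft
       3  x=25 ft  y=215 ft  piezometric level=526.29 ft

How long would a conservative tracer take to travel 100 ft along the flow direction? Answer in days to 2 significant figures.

Taking 1 as reference: 2−1 = (-80, -100, +0.47); 3−1 = (-120, 45, -1.74).
Determinant of the coordinate differences = (-80)·45 − (-120)·(-100) = -15600.
∂h/∂x = [(+0.47)·45 − (-1.74)·(-100)] / -15600 = +0.009798
∂h/∂y = [(-80)·(-1.74) − (-120)·(+0.47)] / -15600 = -0.01254
|∇h| = √(0.009798² + -0.01254²) = 0.01591
Seepage velocity v = K·i/n = 94.0 × 0.01591 / 0.28 = 5.341 ft/day.
t = 100 / 5.341 = 18.72 days.

19 days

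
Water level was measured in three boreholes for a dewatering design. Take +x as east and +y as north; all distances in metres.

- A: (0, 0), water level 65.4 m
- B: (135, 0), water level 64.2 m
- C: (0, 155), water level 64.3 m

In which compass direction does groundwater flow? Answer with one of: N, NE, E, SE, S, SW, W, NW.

∂h/∂x = (64.2 − 65.4) / (135 − 0) = -0.008889
∂h/∂y = (64.3 − 65.4) / (155 − 0) = -0.007097
Flow = −∇h = (+0.008889 east, +0.007097 north), which points northeast.

NE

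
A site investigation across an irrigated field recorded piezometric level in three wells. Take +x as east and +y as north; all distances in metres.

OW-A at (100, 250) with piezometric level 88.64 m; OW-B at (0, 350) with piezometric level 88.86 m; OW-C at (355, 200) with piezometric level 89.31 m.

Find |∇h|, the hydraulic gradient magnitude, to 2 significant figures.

With h = a·x + b·y + c and OW-A as origin, the differences give:
  (-100)·a + 100·b = +0.22
  255·a + (-50)·b = +0.67
Eliminate b (×(-50) and ×100, subtract): -20500·a = -78.000 → a = ∂h/∂x = +0.003805
Back-substitute: b = ∂h/∂y = +0.006005.
|∇h| = √(0.003805² + 0.006005²) = 0.007109

0.0071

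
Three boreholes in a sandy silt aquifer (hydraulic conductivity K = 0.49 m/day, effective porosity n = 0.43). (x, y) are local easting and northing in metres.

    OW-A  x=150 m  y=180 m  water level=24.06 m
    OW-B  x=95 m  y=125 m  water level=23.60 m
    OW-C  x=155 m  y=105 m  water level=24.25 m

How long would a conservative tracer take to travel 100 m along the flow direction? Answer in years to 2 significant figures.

23 years

Differences from OW-A: to OW-B (Δx, Δy, Δh) = (-55, -55, -0.46); to OW-C = (5, -75, +0.19).
Solve a·Δx + b·Δy = Δh: det = (-55)·(-75) − 5·(-55) = 4400.
∂h/∂x = [(-0.46)·(-75) − (+0.19)·(-55)] / 4400 = +0.01022
∂h/∂y = [(-55)·(+0.19) − 5·(-0.46)] / 4400 = -0.001852
|∇h| = √(0.01022² + -0.001852²) = 0.01039
Seepage velocity v = K·i/n = 0.49 × 0.01039 / 0.43 = 0.01184 m/day.
t = 100 / 0.01184 = 8446 days = 23.1 years.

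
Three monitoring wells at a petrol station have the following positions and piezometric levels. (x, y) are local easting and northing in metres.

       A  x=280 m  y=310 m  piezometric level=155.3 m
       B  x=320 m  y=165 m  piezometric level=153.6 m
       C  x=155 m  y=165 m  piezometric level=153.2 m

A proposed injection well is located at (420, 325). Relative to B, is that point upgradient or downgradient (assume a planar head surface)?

upgradient

Differences from A: to B (Δx, Δy, Δh) = (40, -145, -1.7); to C = (-125, -145, -2.1).
Determinant of the coordinate differences = 40·(-145) − (-125)·(-145) = -23925.
∂h/∂x = [(-1.7)·(-145) − (-2.1)·(-145)] / -23925 = +0.002424
∂h/∂y = [40·(-2.1) − (-125)·(-1.7)] / -23925 = +0.01239
Head at (420, 325) = 155.3 + (+0.002424)·(140) + (+0.01239)·(15) = 155.83 m.
That is higher than the 153.6 m at B, so the point is upgradient.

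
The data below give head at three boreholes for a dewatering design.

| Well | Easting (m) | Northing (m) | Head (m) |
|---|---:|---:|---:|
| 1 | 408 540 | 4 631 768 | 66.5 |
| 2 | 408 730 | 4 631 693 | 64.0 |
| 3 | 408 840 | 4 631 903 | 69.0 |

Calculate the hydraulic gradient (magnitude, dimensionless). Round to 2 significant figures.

Differences from 1: to 2 (Δx, Δy, Δh) = (190, -75, -2.5); to 3 = (300, 135, +2.5).
Solve a·Δx + b·Δy = Δh: det = 190·135 − 300·(-75) = 48150.
∂h/∂x = [(-2.5)·135 − (+2.5)·(-75)] / 48150 = -0.003115
∂h/∂y = [190·(+2.5) − 300·(-2.5)] / 48150 = +0.02544
|∇h| = √(-0.003115² + 0.02544²) = 0.02563

0.026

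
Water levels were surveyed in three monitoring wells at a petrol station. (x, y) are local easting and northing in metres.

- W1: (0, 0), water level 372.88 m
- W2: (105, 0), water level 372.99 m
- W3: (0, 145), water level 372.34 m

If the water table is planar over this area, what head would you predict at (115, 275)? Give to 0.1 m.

∂h/∂x = (372.99 − 372.88) / (105 − 0) = +0.001048
∂h/∂y = (372.34 − 372.88) / (145 − 0) = -0.003724
h(115, 275) = 372.88 + (+0.001048)·(115) + (-0.003724)·(275) = 372.88 +0.120 -1.024 = 371.976 m.

372.0 m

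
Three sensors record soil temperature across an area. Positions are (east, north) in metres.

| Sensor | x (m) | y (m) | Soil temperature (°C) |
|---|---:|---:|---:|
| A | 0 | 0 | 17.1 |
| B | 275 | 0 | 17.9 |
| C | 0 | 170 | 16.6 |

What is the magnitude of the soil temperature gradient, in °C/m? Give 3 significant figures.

∂T/∂x = (17.9 − 17.1) / (275 − 0) = +0.002909
∂T/∂y = (16.6 − 17.1) / (170 − 0) = -0.002941
|∇f| = √(0.002909² + -0.002941²) = 0.004137 °C/m

0.00414 °C/m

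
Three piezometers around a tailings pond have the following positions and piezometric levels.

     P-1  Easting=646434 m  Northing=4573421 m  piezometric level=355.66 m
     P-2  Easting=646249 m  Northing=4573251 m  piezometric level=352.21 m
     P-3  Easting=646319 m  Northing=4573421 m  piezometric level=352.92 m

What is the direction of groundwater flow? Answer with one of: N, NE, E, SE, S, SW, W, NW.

W

With h = a·x + b·y + c and P-1 as origin, the differences give:
  (-185)·a + (-170)·b = -3.45
  (-115)·a + 0·b = -2.74
Eliminate b (×0 and ×(-170), subtract): -19550·a = -465.800 → a = ∂h/∂x = +0.02383
Back-substitute: b = ∂h/∂y = -0.005634.
Flow = −∇h = (-0.02383 east, +0.005634 north), which points west.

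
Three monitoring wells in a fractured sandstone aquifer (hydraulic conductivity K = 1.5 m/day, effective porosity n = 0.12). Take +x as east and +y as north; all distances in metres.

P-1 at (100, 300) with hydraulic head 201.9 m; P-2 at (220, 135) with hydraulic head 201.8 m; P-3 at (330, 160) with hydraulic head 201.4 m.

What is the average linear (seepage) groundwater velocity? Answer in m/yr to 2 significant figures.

Three-point gradient (reference P-1): Δ to P-2 = (120, -165, -0.1), Δ to P-3 = (230, -140, -0.5).
∂h/∂x = -0.003239, ∂h/∂y = -0.001749 (det = 21150).
|∇h| = √(-0.003239² + -0.001749²) = 0.003681
Seepage velocity v = K·i/n = 1.5 × 0.003681 / 0.12 = 0.04601 m/day = 16.81 m/yr.

17 m/yr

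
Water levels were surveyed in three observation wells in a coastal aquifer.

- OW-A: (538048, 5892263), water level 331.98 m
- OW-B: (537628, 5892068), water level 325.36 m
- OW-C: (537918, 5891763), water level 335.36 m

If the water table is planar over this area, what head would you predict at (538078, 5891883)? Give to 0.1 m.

With h = a·x + b·y + c and OW-A as origin, the differences give:
  (-420)·a + (-195)·b = -6.62
  (-130)·a + (-500)·b = +3.38
Eliminate b (×(-500) and ×(-195), subtract): 184650·a = 3969.100 → a = ∂h/∂x = +0.02150
Back-substitute: b = ∂h/∂y = -0.01235.
h(538078, 5891883) = 331.98 + (+0.02150)·(30) + (-0.01235)·(-380) = 331.98 +0.645 +4.693 = 337.317 m.

337.3 m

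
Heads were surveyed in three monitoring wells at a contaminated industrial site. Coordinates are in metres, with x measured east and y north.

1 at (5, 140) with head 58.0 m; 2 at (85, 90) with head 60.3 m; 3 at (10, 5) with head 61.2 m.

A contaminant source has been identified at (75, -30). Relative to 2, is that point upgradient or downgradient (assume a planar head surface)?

upgradient

With h = a·x + b·y + c and 1 as origin, the differences give:
  80·a + (-50)·b = +2.3
  5·a + (-135)·b = +3.2
Eliminate b (×(-135) and ×(-50), subtract): -10550·a = -150.50 → a = ∂h/∂x = +0.01427
Back-substitute: b = ∂h/∂y = -0.02318.
Head at (75, -30) = 58.0 + (+0.01427)·(70) + (-0.02318)·(-170) = 62.94 m.
That is higher than the 60.3 m at 2, so the point is upgradient.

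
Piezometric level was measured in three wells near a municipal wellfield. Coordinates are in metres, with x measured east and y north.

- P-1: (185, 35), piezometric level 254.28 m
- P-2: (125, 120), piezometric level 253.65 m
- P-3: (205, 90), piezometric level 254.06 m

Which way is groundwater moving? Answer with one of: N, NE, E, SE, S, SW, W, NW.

NW

With h = a·x + b·y + c and P-1 as origin, the differences give:
  (-60)·a + 85·b = -0.63
  20·a + 55·b = -0.22
Eliminate b (×55 and ×85, subtract): -5000·a = -15.950 → a = ∂h/∂x = +0.003190
Back-substitute: b = ∂h/∂y = -0.005160.
Flow = −∇h = (-0.003190 east, +0.005160 north), which points northwest.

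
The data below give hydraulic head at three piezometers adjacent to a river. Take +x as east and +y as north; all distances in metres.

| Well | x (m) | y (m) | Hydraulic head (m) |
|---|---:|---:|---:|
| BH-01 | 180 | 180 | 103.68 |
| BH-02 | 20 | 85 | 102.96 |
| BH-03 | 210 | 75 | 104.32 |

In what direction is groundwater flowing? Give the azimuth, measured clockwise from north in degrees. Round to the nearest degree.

Three-point gradient (reference BH-01): Δ to BH-02 = (-160, -95, -0.72), Δ to BH-03 = (30, -105, +0.64).
∂h/∂x = +0.006941, ∂h/∂y = -0.004112 (det = 19650).
Flow direction (−∇h) has components (-0.006941 E, +0.004112 N).
Azimuth = atan2(E, N) = atan2(-0.006941, +0.004112) = 300.6° ≈ 301°.

301°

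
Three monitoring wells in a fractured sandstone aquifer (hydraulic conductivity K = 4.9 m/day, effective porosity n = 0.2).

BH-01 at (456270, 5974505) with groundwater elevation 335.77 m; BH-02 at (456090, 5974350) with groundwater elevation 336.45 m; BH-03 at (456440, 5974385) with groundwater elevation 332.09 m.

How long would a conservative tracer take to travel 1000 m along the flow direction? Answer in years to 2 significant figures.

6.3 years

With h = a·x + b·y + c and BH-01 as origin, the differences give:
  (-180)·a + (-155)·b = +0.68
  170·a + (-120)·b = -3.68
Eliminate b (×(-120) and ×(-155), subtract): 47950·a = -652.000 → a = ∂h/∂x = -0.01360
Back-substitute: b = ∂h/∂y = +0.01140.
|∇h| = √(-0.01360² + 0.01140²) = 0.01775
Seepage velocity v = K·i/n = 4.9 × 0.01775 / 0.2 = 0.4349 m/day.
t = 1000 / 0.4349 = 2299 days = 6.29 years.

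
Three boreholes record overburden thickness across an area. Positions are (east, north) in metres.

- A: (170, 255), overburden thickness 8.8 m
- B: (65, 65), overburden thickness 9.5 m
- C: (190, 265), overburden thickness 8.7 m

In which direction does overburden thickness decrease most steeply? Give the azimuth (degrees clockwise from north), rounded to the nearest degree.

074°

Taking A as reference: B−A = (-105, -190, +0.7); C−A = (20, 10, -0.1).
Determinant of the coordinate differences = (-105)·10 − 20·(-190) = 2750.
∂d/∂x = [(+0.7)·10 − (-0.1)·(-190)] / 2750 = -0.004364
∂d/∂y = [(-105)·(-0.1) − 20·(+0.7)] / 2750 = -0.001273
Steepest decrease is along −∇f: components (+0.004364 E, +0.001273 N).
Azimuth = atan2(+0.004364, +0.001273) = 73.7° ≈ 074°.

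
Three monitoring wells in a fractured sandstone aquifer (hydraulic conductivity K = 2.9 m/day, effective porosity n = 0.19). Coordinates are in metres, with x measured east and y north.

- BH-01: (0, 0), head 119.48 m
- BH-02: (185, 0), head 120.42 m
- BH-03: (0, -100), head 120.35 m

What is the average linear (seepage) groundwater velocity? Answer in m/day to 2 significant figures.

0.15 m/day

∂h/∂x = (120.42 − 119.48) / (185 − 0) = +0.005081
∂h/∂y = (120.35 − 119.48) / (-100 − 0) = -0.008700
|∇h| = √(0.005081² + -0.008700²) = 0.01008
Seepage velocity v = K·i/n = 2.9 × 0.01008 / 0.19 = 0.1539 m/day.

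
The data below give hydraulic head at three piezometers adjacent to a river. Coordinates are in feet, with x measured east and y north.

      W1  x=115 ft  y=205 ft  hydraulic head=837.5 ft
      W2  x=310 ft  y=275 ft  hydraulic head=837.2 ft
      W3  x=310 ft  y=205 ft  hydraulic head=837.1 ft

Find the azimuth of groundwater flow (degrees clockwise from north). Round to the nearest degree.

Taking W1 as reference: W2−W1 = (195, 70, -0.3); W3−W1 = (195, 0, -0.4).
Solve a·Δx + b·Δy = Δh: det = 195·0 − 195·70 = -13650.
∂h/∂x = [(-0.3)·0 − (-0.4)·70] / -13650 = -0.002051
∂h/∂y = [195·(-0.4) − 195·(-0.3)] / -13650 = +0.001429
Flow direction (−∇h) has components (+0.002051 E, -0.001429 N).
Azimuth = atan2(E, N) = atan2(+0.002051, -0.001429) = 124.9° ≈ 125°.

125°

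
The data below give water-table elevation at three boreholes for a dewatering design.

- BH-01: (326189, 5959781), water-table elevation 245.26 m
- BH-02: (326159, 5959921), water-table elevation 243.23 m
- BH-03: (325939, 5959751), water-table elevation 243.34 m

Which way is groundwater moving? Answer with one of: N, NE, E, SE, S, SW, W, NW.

Taking BH-01 as reference: BH-02−BH-01 = (-30, 140, -2.03); BH-03−BH-01 = (-250, -30, -1.92).
Solve a·Δx + b·Δy = Δh: det = (-30)·(-30) − (-250)·140 = 35900.
∂h/∂x = [(-2.03)·(-30) − (-1.92)·140] / 35900 = +0.009184
∂h/∂y = [(-30)·(-1.92) − (-250)·(-2.03)] / 35900 = -0.01253
Flow = −∇h = (-0.009184 east, +0.01253 north), which points northwest.

NW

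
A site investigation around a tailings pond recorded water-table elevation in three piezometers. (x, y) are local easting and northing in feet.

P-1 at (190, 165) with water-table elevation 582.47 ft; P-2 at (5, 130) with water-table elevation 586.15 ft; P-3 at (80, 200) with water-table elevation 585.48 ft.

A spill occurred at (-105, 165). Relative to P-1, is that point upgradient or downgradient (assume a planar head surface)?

upgradient

Taking P-1 as reference: P-2−P-1 = (-185, -35, +3.68); P-3−P-1 = (-110, 35, +3.01).
Determinant of the coordinate differences = (-185)·35 − (-110)·(-35) = -10325.
∂h/∂x = [(+3.68)·35 − (+3.01)·(-35)] / -10325 = -0.02268
∂h/∂y = [(-185)·(+3.01) − (-110)·(+3.68)] / -10325 = +0.01473
Head at (-105, 165) = 582.47 + (-0.02268)·(-295) + (+0.01473)·(0) = 589.16 ft.
That is higher than the 582.47 ft at P-1, so the point is upgradient.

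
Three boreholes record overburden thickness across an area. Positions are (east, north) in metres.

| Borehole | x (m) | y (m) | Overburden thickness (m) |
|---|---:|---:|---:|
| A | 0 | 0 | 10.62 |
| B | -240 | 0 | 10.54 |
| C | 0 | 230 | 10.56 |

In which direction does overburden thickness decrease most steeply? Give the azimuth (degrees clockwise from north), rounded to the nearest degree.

∂d/∂x = (10.54 − 10.62) / (-240 − 0) = +0.0003333
∂d/∂y = (10.56 − 10.62) / (230 − 0) = -0.0002609
Steepest decrease is along −∇f: components (-0.0003333 E, +0.0002609 N).
Azimuth = atan2(-0.0003333, +0.0002609) = 308.0° ≈ 308°.

308°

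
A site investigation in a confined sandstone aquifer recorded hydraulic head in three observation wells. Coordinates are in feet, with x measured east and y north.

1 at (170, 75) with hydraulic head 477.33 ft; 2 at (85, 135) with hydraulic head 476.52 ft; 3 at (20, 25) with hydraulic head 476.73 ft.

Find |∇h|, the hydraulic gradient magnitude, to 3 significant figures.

Three-point gradient (reference 1): Δ to 2 = (-85, 60, -0.81), Δ to 3 = (-150, -50, -0.60).
∂h/∂x = +0.005774, ∂h/∂y = -0.005321 (det = 13250).
|∇h| = √(0.005774² + -0.005321²) = 0.007852

0.00785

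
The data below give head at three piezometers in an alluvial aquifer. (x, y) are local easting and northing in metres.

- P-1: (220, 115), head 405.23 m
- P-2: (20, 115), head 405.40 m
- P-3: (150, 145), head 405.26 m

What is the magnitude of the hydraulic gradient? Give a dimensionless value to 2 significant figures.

0.0013

Three-point gradient (reference P-1): Δ to P-2 = (-200, 0, +0.17), Δ to P-3 = (-70, 30, +0.03).
∂h/∂x = -0.0008500, ∂h/∂y = -0.0009833 (det = -6000).
|∇h| = √(-0.0008500² + -0.0009833²) = 0.0013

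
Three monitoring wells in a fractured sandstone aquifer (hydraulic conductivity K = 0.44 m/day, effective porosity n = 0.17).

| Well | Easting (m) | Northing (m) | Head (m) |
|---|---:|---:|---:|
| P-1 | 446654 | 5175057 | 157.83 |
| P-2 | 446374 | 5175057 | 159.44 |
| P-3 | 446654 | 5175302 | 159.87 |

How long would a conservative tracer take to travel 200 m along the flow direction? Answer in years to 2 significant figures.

∂h/∂x = (159.44 − 157.83) / (446374 − 446654) = -0.005750
∂h/∂y = (159.87 − 157.83) / (5175302 − 5175057) = +0.008327
|∇h| = √(-0.005750² + 0.008327²) = 0.01012
Seepage velocity v = K·i/n = 0.44 × 0.01012 / 0.17 = 0.02619 m/day.
t = 200 / 0.02619 = 7637 days = 20.9 years.

21 years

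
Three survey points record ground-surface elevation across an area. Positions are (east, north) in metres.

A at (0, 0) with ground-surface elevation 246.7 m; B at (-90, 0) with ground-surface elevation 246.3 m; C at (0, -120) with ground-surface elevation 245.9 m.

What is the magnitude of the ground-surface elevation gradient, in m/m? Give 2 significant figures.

0.0080 m/m

∂z/∂x = (246.3 − 246.7) / (-90 − 0) = +0.004444
∂z/∂y = (245.9 − 246.7) / (-120 − 0) = +0.006667
|∇f| = √(0.004444² + 0.006667²) = 0.008012 m/m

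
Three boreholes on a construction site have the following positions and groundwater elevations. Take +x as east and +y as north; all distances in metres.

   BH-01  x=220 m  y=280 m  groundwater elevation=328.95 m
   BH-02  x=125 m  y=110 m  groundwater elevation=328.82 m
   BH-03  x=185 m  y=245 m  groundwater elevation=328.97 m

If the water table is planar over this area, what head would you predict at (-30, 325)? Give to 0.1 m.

Three-point gradient (reference BH-01): Δ to BH-02 = (-95, -170, -0.13), Δ to BH-03 = (-35, -35, +0.02).
∂h/∂x = -0.003029, ∂h/∂y = +0.002457 (det = -2625).
h(-30, 325) = 328.95 + (-0.003029)·(-250) + (+0.002457)·(45) = 328.95 +0.757 +0.111 = 329.818 m.

329.8 m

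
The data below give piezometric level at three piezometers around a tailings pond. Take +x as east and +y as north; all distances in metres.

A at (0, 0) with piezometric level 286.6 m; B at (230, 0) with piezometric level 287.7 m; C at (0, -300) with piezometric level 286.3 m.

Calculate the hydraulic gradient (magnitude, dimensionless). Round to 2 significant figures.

∂h/∂x = (287.7 − 286.6) / (230 − 0) = +0.004783
∂h/∂y = (286.3 − 286.6) / (-300 − 0) = +0.001000
|∇h| = √(0.004783² + 0.001000²) = 0.004886

0.0049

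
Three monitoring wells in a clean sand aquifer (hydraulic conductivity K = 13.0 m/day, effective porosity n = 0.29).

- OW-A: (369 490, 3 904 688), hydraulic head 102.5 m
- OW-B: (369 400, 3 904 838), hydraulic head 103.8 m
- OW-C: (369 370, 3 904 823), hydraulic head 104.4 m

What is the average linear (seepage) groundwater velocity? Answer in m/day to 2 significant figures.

With h = a·x + b·y + c and OW-A as origin, the differences give:
  (-90)·a + 150·b = +1.3
  (-120)·a + 135·b = +1.9
Eliminate b (×135 and ×150, subtract): 5850·a = -109.50 → a = ∂h/∂x = -0.01872
Back-substitute: b = ∂h/∂y = -0.002564.
|∇h| = √(-0.01872² + -0.002564²) = 0.01889
Seepage velocity v = K·i/n = 13.0 × 0.01889 / 0.29 = 0.8468 m/day.

0.85 m/day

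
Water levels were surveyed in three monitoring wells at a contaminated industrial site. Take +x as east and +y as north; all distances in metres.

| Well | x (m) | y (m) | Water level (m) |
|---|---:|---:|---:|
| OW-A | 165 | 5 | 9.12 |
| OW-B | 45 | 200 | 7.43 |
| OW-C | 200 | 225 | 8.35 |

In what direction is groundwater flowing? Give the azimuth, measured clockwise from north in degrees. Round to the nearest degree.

With h = a·x + b·y + c and OW-A as origin, the differences give:
  (-120)·a + 195·b = -1.69
  35·a + 220·b = -0.77
Eliminate b (×220 and ×195, subtract): -33225·a = -221.650 → a = ∂h/∂x = +0.006671
Back-substitute: b = ∂h/∂y = -0.004561.
Flow direction (−∇h) has components (-0.006671 E, +0.004561 N).
Azimuth = atan2(E, N) = atan2(-0.006671, +0.004561) = 304.4° ≈ 304°.

304°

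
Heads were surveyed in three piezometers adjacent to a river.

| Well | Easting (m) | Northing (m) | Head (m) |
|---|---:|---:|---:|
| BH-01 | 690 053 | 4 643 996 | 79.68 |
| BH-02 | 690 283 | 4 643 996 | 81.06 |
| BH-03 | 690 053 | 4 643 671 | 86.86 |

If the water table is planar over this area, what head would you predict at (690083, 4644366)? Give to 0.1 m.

71.7 m

∂h/∂x = (81.06 − 79.68) / (690283 − 690053) = +0.006000
∂h/∂y = (86.86 − 79.68) / (4643671 − 4643996) = -0.02209
h(690083, 4644366) = 79.68 + (+0.006000)·(30) + (-0.02209)·(370) = 79.68 +0.180 -8.174 = 71.686 m.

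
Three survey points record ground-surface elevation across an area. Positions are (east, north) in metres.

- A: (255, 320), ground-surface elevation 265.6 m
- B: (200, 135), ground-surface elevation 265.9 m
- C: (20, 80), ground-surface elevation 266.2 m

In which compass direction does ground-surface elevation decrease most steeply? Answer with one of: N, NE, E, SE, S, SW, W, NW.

NE

Taking A as reference: B−A = (-55, -185, +0.3); C−A = (-235, -240, +0.6).
Determinant of the coordinate differences = (-55)·(-240) − (-235)·(-185) = -30275.
∂z/∂x = [(+0.3)·(-240) − (+0.6)·(-185)] / -30275 = -0.001288
∂z/∂y = [(-55)·(+0.6) − (-235)·(+0.3)] / -30275 = -0.001239
Steepest decrease is along −∇f = (+0.001288 E, +0.001239 N) → northeast.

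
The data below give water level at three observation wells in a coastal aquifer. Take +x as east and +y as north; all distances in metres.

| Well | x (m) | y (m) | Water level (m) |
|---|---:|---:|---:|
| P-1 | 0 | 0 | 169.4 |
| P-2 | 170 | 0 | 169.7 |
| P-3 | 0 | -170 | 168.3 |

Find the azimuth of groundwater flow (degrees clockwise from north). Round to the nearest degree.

195°

∂h/∂x = (169.7 − 169.4) / (170 − 0) = +0.001765
∂h/∂y = (168.3 − 169.4) / (-170 − 0) = +0.006471
Flow direction (−∇h) has components (-0.001765 E, -0.006471 N).
Azimuth = atan2(E, N) = atan2(-0.001765, -0.006471) = 195.3° ≈ 195°.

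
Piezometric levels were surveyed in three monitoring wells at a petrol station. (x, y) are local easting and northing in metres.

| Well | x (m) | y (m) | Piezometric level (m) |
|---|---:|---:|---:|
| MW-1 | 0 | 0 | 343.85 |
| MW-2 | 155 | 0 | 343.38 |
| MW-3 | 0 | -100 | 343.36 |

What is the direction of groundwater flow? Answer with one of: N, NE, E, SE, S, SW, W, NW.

SE

∂h/∂x = (343.38 − 343.85) / (155 − 0) = -0.003032
∂h/∂y = (343.36 − 343.85) / (-100 − 0) = +0.004900
Flow = −∇h = (+0.003032 east, -0.004900 north), which points southeast.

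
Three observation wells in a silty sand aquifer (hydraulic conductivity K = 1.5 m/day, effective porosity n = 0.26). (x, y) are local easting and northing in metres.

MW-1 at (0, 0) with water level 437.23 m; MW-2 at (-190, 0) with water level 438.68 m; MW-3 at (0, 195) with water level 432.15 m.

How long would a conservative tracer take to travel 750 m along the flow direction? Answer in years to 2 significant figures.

∂h/∂x = (438.68 − 437.23) / (-190 − 0) = -0.007632
∂h/∂y = (432.15 − 437.23) / (195 − 0) = -0.02605
|∇h| = √(-0.007632² + -0.02605²) = 0.02714
Seepage velocity v = K·i/n = 1.5 × 0.02714 / 0.26 = 0.1566 m/day.
t = 750 / 0.1566 = 4789 days = 13.1 years.

13 years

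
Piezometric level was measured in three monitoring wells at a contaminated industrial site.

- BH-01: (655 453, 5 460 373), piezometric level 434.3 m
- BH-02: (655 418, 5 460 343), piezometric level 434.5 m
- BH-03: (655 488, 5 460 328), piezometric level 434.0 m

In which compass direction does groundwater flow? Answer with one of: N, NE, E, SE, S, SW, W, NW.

E

Differences from BH-01: to BH-02 (Δx, Δy, Δh) = (-35, -30, +0.2); to BH-03 = (35, -45, -0.3).
Solve a·Δx + b·Δy = Δh: det = (-35)·(-45) − 35·(-30) = 2625.
∂h/∂x = [(+0.2)·(-45) − (-0.3)·(-30)] / 2625 = -0.006857
∂h/∂y = [(-35)·(-0.3) − 35·(+0.2)] / 2625 = +0.001333
Flow = −∇h = (+0.006857 east, -0.001333 north), which points east.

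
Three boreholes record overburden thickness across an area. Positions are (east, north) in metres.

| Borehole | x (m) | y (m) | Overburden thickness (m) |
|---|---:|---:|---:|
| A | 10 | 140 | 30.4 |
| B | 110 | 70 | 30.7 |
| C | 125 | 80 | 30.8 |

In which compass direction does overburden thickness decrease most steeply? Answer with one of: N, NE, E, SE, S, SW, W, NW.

SW

Three-point gradient (reference A): Δ to B = (100, -70, +0.3), Δ to C = (115, -60, +0.4).
∂d/∂x = +0.004878, ∂d/∂y = +0.002683 (det = 2050).
Steepest decrease is along −∇f = (-0.004878 E, -0.002683 N) → southwest.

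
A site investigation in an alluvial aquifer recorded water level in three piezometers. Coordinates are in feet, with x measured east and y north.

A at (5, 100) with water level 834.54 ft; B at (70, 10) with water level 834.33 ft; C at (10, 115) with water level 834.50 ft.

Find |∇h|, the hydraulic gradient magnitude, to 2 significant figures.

0.0049

With h = a·x + b·y + c and A as origin, the differences give:
  65·a + (-90)·b = -0.21
  5·a + 15·b = -0.04
Eliminate b (×15 and ×(-90), subtract): 1425·a = -6.750 → a = ∂h/∂x = -0.004737
Back-substitute: b = ∂h/∂y = -0.001088.
|∇h| = √(-0.004737² + -0.001088²) = 0.00486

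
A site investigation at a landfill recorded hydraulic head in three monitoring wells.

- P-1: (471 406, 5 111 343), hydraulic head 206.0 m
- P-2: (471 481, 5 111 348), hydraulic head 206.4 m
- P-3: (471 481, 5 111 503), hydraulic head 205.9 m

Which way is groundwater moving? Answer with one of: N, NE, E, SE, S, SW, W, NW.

Differences from P-1: to P-2 (Δx, Δy, Δh) = (75, 5, +0.4); to P-3 = (75, 160, -0.1).
Solve a·Δx + b·Δy = Δh: det = 75·160 − 75·5 = 11625.
∂h/∂x = [(+0.4)·160 − (-0.1)·5] / 11625 = +0.005548
∂h/∂y = [75·(-0.1) − 75·(+0.4)] / 11625 = -0.003226
Flow = −∇h = (-0.005548 east, +0.003226 north), which points northwest.

NW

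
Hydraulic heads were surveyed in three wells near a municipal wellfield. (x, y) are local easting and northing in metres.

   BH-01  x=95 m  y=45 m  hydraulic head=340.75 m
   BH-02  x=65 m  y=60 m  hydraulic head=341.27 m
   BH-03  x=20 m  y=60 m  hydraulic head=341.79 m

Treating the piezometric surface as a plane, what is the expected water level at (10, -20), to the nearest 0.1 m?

With h = a·x + b·y + c and BH-01 as origin, the differences give:
  (-30)·a + 15·b = +0.52
  (-75)·a + 15·b = +1.04
Eliminate b (×15 and ×15, subtract): 675·a = -7.800 → a = ∂h/∂x = -0.01156
Back-substitute: b = ∂h/∂y = +0.01156.
h(10, -20) = 340.75 + (-0.01156)·(-85) + (+0.01156)·(-65) = 340.75 +0.982 -0.751 = 340.981 m.

341.0 m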